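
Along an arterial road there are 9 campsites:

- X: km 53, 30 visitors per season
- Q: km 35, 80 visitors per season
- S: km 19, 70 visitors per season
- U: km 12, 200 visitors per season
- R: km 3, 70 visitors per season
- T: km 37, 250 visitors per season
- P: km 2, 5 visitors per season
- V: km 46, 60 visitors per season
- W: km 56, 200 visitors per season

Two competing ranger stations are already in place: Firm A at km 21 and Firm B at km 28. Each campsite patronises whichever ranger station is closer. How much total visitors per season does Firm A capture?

345

The indifferent point is the midpoint (21+28)/2 = 24.5; campsites left of it (closer to Firm A at 21) go to Firm A, those right go to Firm B.
  P at 2 (w=5) → Firm A
  R at 3 (w=70) → Firm A
  U at 12 (w=200) → Firm A
  S at 19 (w=70) → Firm A
  Q at 35 (w=80) → Firm B
  T at 37 (w=250) → Firm B
  V at 46 (w=60) → Firm B
  X at 53 (w=30) → Firm B
  W at 56 (w=200) → Firm B
Firm A captures 345; Firm B captures 620.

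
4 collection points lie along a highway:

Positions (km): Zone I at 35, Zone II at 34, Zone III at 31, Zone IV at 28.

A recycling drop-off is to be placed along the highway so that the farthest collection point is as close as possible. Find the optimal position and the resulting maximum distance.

The 1-center on a line is the midpoint of the two extreme points: leftmost at 28, rightmost at 35.
Optimal location = (28 + 35)/2 = 31.5; maximum distance = (35 − 28)/2 = 3.5.

location 31.5, max distance 3.5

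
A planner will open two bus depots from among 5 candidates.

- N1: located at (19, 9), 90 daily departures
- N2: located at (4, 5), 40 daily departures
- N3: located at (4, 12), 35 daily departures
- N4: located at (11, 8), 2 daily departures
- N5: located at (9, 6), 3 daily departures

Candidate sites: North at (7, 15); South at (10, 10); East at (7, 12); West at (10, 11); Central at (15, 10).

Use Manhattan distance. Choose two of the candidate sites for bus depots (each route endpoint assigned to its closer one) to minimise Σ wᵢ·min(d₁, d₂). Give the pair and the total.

Evaluate every pair (each demand assigned to the nearer of the two):
  {East, Central}: total = 991
  {South, Central}: total = 1191
  {West, Central}: total = 1201
  {North, Central}: total = 1222
  {South, East}: total = 1426
  {East, West}: total = 1521
  {North, South}: total = 1571
  {South, West}: total = 1606
  {North, West}: total = 1706
  {North, East}: total = 1895
Best pair: {East, Central} with total 991.

{East, Central}, total 991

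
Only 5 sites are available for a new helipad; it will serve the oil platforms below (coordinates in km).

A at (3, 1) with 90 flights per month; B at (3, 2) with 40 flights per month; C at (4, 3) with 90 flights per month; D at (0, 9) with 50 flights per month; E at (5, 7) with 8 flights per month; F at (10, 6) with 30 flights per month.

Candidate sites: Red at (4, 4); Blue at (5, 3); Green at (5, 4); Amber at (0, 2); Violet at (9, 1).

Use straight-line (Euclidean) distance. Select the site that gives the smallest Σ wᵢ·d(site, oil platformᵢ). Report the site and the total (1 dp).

Red, total 999.2 km

Total weighted distance at each candidate:
  Red (4, 4): total = 999.2
  Blue (5, 3): total = 1031.4
  Green (5, 4): total = 1104.0
  Amber (0, 2): total = 1505.4
  Violet (9, 1): total = 2080.7
Minimum is at Red with total 999.2 km.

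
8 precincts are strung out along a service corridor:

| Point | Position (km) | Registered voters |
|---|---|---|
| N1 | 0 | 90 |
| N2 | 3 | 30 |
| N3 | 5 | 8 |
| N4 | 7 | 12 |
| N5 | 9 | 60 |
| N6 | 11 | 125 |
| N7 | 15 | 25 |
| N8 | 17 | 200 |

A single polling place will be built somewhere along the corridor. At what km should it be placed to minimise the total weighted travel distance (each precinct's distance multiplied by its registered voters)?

For a sum of weighted absolute distances on a line, the optimum is the weighted median (not the mean). Total weight W = 550; half-weight = 275.
Sort by position and accumulate weight:
  km 0 (N1, w=90) → cum 90
  km 3 (N2, w=30) → cum 120
  km 5 (N3, w=8) → cum 128
  km 7 (N4, w=12) → cum 140
  km 9 (N5, w=60) → cum 200
  km 11 (N6, w=125) → cum 325  ≥ 275 → median here
  km 15 (N7, w=25) → cum 350
  km 17 (N8, w=200) → cum 550
Optimal location: km 11.

x = 11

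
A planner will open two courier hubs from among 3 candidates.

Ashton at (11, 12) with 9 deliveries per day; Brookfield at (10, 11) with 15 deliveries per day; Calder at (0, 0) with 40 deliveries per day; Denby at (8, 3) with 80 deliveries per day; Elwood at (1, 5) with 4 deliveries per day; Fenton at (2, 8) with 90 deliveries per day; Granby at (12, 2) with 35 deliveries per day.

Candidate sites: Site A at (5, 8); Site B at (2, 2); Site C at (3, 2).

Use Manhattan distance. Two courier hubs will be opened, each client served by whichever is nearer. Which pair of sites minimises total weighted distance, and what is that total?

Evaluate every pair (each demand assigned to the nearer of the two):
  {Site A, Site C}: total = 1495
  {Site A, Site B}: total = 1566
  {Site B, Site C}: total = 1913
Best pair: {Site A, Site C} with total 1495.

{Site A, Site C}, total 1495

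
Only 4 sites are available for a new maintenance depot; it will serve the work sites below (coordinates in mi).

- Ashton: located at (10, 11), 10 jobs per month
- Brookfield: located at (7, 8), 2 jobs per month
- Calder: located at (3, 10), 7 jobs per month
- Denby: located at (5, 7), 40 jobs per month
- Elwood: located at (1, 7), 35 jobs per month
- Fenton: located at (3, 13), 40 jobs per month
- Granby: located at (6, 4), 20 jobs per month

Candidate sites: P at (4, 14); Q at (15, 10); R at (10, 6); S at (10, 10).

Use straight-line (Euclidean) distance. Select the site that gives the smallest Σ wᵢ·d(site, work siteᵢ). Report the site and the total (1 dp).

Total weighted distance at each candidate:
  P (4, 14): total = 919.3
  Q (15, 10): total = 1781.3
  R (10, 6): total = 1120.0
  S (10, 10): total = 1080.3
Minimum is at P with total 919.3 mi.

P, total 919.3 mi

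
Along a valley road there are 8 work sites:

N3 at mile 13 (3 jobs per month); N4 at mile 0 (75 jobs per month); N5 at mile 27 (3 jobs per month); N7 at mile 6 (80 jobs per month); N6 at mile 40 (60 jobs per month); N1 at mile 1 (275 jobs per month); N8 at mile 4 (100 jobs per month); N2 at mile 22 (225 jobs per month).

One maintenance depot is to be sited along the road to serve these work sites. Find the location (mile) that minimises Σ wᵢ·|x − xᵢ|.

For a sum of weighted absolute distances on a line, the optimum is the weighted median (not the mean). Total weight W = 821; half-weight = 410.5.
Sort by position and accumulate weight:
  mile 0 (N4, w=75) → cum 75
  mile 1 (N1, w=275) → cum 350
  mile 4 (N8, w=100) → cum 450  ≥ 410.5 → median here
  mile 6 (N7, w=80) → cum 530
  mile 13 (N3, w=3) → cum 533
  mile 22 (N2, w=225) → cum 758
  mile 27 (N5, w=3) → cum 761
  mile 40 (N6, w=60) → cum 821
Optimal location: mile 4.

x = 4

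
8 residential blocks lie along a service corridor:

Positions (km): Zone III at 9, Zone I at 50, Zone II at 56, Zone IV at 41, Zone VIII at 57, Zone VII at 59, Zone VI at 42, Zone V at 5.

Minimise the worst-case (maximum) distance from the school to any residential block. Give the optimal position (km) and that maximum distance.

The 1-center on a line is the midpoint of the two extreme points: leftmost at 5, rightmost at 59.
Optimal location = (5 + 59)/2 = 32; maximum distance = (59 − 5)/2 = 27.

location 32, max distance 27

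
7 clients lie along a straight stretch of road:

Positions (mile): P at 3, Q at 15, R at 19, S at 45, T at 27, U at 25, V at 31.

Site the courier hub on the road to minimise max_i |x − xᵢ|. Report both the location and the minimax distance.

location 24, max distance 21

The 1-center on a line is the midpoint of the two extreme points: leftmost at 3, rightmost at 45.
Optimal location = (3 + 45)/2 = 24; maximum distance = (45 − 3)/2 = 21.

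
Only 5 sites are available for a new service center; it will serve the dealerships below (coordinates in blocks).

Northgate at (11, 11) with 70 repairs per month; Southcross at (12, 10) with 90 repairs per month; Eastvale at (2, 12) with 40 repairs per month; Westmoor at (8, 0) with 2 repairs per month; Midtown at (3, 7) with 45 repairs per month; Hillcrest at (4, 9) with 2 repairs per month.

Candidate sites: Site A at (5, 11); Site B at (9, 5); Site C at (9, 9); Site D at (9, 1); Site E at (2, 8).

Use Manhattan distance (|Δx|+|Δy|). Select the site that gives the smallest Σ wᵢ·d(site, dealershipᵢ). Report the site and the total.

Site C, total 1430 blocks

Total weighted distance at each candidate:
  Site A (5, 11): total = 1604
  Site B (9, 5): total = 2230
  Site C (9, 9): total = 1430
  Site D (9, 1): total = 3210
  Site E (2, 8): total = 2204
Minimum is at Site C with total 1430 blocks.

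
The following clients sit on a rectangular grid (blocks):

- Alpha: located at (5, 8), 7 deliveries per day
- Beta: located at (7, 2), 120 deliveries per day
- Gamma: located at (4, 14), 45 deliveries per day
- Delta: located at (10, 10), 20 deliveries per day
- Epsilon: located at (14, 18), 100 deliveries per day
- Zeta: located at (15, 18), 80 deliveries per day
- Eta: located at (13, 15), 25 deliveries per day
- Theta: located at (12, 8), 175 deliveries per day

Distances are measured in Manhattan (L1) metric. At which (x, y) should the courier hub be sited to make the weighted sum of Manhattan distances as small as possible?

(12, 8)

Manhattan distance separates: Σwᵢ(|x−xᵢ|+|y−yᵢ|) = Σwᵢ|x−xᵢ| + Σwᵢ|y−yᵢ|, so x and y are optimised independently as 1-D weighted medians.
Total weight W = 572; half = 286.
x-coordinate, sorted with cumulative weight:
  x=4 (Gamma, w=45) cum 45
  x=5 (Alpha, w=7) cum 52
  x=7 (Beta, w=120) cum 172
  x=10 (Delta, w=20) cum 192
  x=12 (Theta, w=175) cum 367  ← median
  x=13 (Eta, w=25) cum 392
  x=14 (Epsilon, w=100) cum 492
  x=15 (Zeta, w=80) cum 572
⇒ x* = 12
y-coordinate, sorted with cumulative weight:
  y=2 (Beta, w=120) cum 120
  y=8 (Alpha, w=7) cum 127
  y=8 (Theta, w=175) cum 302  ← median
  y=10 (Delta, w=20) cum 322
  y=14 (Gamma, w=45) cum 367
  y=15 (Eta, w=25) cum 392
  y=18 (Epsilon, w=100) cum 492
  y=18 (Zeta, w=80) cum 572
⇒ y* = 8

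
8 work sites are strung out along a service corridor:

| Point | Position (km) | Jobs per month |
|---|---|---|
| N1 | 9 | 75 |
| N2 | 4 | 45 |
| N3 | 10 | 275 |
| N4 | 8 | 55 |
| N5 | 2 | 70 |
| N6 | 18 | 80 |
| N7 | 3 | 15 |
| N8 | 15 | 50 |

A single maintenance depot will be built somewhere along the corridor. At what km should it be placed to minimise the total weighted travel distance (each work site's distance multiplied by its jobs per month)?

x = 10

For a sum of weighted absolute distances on a line, the optimum is the weighted median (not the mean). Total weight W = 665; half-weight = 332.5.
Sort by position and accumulate weight:
  km 2 (N5, w=70) → cum 70
  km 3 (N7, w=15) → cum 85
  km 4 (N2, w=45) → cum 130
  km 8 (N4, w=55) → cum 185
  km 9 (N1, w=75) → cum 260
  km 10 (N3, w=275) → cum 535  ≥ 332.5 → median here
  km 15 (N8, w=50) → cum 585
  km 18 (N6, w=80) → cum 665
Optimal location: km 10.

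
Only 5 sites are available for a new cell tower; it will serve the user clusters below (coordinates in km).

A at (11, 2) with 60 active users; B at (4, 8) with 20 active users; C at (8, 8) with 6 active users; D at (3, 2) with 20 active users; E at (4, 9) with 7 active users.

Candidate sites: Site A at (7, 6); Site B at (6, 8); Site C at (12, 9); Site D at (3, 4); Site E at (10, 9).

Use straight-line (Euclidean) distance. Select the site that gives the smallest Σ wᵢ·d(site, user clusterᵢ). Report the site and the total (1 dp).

Site A, total 567.8 km

Total weighted distance at each candidate:
  Site A (7, 6): total = 567.8
  Site B (6, 8): total = 670.4
  Site C (12, 9): total = 894.3
  Site D (3, 4): total = 691.3
  Site E (10, 9): total = 799.3
Minimum is at Site A with total 567.8 km.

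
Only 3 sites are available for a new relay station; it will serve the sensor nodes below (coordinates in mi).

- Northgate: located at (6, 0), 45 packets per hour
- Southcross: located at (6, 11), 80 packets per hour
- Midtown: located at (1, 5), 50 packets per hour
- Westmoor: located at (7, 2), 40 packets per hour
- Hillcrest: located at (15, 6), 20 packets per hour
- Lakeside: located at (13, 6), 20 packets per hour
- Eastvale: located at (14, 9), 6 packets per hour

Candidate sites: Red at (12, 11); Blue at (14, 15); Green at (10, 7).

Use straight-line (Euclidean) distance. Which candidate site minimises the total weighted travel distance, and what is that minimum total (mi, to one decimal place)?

Total weighted distance at each candidate:
  Red (12, 11): total = 2317.7
  Blue (14, 15): total = 3289.4
  Green (10, 7): total = 1701.6
Minimum is at Green with total 1701.6 mi.

Green, total 1701.6 mi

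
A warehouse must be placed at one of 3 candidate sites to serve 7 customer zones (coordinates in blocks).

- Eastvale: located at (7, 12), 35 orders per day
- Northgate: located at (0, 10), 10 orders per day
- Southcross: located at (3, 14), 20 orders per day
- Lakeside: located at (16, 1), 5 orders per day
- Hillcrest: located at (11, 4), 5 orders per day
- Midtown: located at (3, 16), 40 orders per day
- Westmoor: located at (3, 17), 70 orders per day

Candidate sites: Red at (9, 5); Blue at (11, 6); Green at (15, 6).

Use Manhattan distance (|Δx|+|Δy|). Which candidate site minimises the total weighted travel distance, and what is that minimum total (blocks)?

Total weighted distance at each candidate:
  Red (9, 5): total = 2765
  Blue (11, 6): total = 2930
  Green (15, 6): total = 3630
Minimum is at Red with total 2765 blocks.

Red, total 2765 blocks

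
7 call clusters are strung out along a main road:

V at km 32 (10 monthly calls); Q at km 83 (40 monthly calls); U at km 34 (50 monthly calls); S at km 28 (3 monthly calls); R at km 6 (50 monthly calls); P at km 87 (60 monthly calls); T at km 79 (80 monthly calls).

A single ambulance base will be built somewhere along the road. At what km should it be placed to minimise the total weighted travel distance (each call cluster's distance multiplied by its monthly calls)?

For a sum of weighted absolute distances on a line, the optimum is the weighted median (not the mean). Total weight W = 293; half-weight = 146.5.
Sort by position and accumulate weight:
  km 6 (R, w=50) → cum 50
  km 28 (S, w=3) → cum 53
  km 32 (V, w=10) → cum 63
  km 34 (U, w=50) → cum 113
  km 79 (T, w=80) → cum 193  ≥ 146.5 → median here
  km 83 (Q, w=40) → cum 233
  km 87 (P, w=60) → cum 293
Optimal location: km 79.

x = 79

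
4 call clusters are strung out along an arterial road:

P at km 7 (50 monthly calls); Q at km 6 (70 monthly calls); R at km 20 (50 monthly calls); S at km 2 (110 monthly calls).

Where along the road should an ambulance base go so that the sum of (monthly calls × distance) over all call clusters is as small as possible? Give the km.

For a sum of weighted absolute distances on a line, the optimum is the weighted median (not the mean). Total weight W = 280; half-weight = 140.
Sort by position and accumulate weight:
  km 2 (S, w=110) → cum 110
  km 6 (Q, w=70) → cum 180  ≥ 140 → median here
  km 7 (P, w=50) → cum 230
  km 20 (R, w=50) → cum 280
Optimal location: km 6.

x = 6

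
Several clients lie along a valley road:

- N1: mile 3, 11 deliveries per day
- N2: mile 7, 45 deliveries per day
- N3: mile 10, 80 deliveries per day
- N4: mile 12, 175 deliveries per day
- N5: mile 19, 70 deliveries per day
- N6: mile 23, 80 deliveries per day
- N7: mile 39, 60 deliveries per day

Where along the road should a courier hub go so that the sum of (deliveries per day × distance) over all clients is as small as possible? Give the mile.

For a sum of weighted absolute distances on a line, the optimum is the weighted median (not the mean). Total weight W = 521; half-weight = 260.5.
Sort by position and accumulate weight:
  mile 3 (N1, w=11) → cum 11
  mile 7 (N2, w=45) → cum 56
  mile 10 (N3, w=80) → cum 136
  mile 12 (N4, w=175) → cum 311  ≥ 260.5 → median here
  mile 19 (N5, w=70) → cum 381
  mile 23 (N6, w=80) → cum 461
  mile 39 (N7, w=60) → cum 521
Optimal location: mile 12.

x = 12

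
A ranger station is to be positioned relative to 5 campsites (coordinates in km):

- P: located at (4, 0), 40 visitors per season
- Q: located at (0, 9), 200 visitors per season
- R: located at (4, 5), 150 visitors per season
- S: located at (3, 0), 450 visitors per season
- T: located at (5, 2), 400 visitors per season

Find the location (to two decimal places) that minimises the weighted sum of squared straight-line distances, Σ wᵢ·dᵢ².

The minimiser of Σwᵢ‖p−pᵢ‖² is the weighted centroid p* = (Σwᵢpᵢ)/(Σwᵢ).
Σwᵢ = 1240.
Σwᵢxᵢ = 40·4 + 200·0 + 150·4 + 450·3 + 400·5 = 4110.
Σwᵢyᵢ = 40·0 + 200·9 + 150·5 + 450·0 + 400·2 = 3350.
x* = 4110/1240 = 3.31, y* = 3350/1240 = 2.70.

(3.31, 2.70)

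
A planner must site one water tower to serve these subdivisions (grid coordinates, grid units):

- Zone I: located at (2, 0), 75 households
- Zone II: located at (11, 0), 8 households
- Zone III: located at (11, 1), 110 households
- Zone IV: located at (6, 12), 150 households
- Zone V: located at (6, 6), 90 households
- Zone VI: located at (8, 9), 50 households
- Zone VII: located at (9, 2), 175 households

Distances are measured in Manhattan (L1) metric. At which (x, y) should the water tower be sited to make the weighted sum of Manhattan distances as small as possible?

(8, 2)

Manhattan distance separates: Σwᵢ(|x−xᵢ|+|y−yᵢ|) = Σwᵢ|x−xᵢ| + Σwᵢ|y−yᵢ|, so x and y are optimised independently as 1-D weighted medians.
Total weight W = 658; half = 329.
x-coordinate, sorted with cumulative weight:
  x=2 (Zone I, w=75) cum 75
  x=6 (Zone IV, w=150) cum 225
  x=6 (Zone V, w=90) cum 315
  x=8 (Zone VI, w=50) cum 365  ← median
  x=9 (Zone VII, w=175) cum 540
  x=11 (Zone II, w=8) cum 548
  x=11 (Zone III, w=110) cum 658
⇒ x* = 8
y-coordinate, sorted with cumulative weight:
  y=0 (Zone I, w=75) cum 75
  y=0 (Zone II, w=8) cum 83
  y=1 (Zone III, w=110) cum 193
  y=2 (Zone VII, w=175) cum 368  ← median
  y=6 (Zone V, w=90) cum 458
  y=9 (Zone VI, w=50) cum 508
  y=12 (Zone IV, w=150) cum 658
⇒ y* = 2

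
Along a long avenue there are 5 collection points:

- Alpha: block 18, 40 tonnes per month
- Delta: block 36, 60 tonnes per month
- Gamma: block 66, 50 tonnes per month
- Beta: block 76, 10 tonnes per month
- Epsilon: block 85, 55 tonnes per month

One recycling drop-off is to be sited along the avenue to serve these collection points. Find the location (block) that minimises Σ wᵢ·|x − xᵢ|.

x = 66

For a sum of weighted absolute distances on a line, the optimum is the weighted median (not the mean). Total weight W = 215; half-weight = 107.5.
Sort by position and accumulate weight:
  block 18 (Alpha, w=40) → cum 40
  block 36 (Delta, w=60) → cum 100
  block 66 (Gamma, w=50) → cum 150  ≥ 107.5 → median here
  block 76 (Beta, w=10) → cum 160
  block 85 (Epsilon, w=55) → cum 215
Optimal location: block 66.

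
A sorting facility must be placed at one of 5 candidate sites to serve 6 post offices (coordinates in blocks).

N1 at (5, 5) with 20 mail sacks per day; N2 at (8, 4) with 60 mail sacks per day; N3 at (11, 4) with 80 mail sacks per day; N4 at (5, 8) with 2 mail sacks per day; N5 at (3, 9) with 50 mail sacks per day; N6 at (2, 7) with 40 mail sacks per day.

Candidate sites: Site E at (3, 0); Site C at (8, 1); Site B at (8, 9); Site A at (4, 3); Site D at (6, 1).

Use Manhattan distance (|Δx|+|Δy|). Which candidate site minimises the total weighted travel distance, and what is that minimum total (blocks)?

Site A, total 1602 blocks

Total weighted distance at each candidate:
  Site E (3, 0): total = 2430
  Site C (8, 1): total = 1950
  Site B (8, 9): total = 1658
  Site A (4, 3): total = 1602
  Site D (6, 1): total = 2006
Minimum is at Site A with total 1602 blocks.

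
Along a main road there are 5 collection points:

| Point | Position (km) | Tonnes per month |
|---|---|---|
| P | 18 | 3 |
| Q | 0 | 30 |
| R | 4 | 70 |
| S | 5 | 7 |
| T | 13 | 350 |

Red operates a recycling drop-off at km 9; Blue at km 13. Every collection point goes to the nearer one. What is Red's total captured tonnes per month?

107

The indifferent point is the midpoint (9+13)/2 = 11; collection points left of it (closer to Red at 9) go to Red, those right go to Blue.
  Q at 0 (w=30) → Red
  R at 4 (w=70) → Red
  S at 5 (w=7) → Red
  T at 13 (w=350) → Blue
  P at 18 (w=3) → Blue
Red captures 107; Blue captures 353.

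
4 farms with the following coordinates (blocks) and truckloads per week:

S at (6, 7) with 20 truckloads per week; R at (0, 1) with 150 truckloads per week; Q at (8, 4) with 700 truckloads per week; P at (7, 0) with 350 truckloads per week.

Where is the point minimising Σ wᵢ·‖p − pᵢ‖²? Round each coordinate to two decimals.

(6.70, 2.53)

The minimiser of Σwᵢ‖p−pᵢ‖² is the weighted centroid p* = (Σwᵢpᵢ)/(Σwᵢ).
Σwᵢ = 1220.
Σwᵢxᵢ = 20·6 + 150·0 + 700·8 + 350·7 = 8170.
Σwᵢyᵢ = 20·7 + 150·1 + 700·4 + 350·0 = 3090.
x* = 8170/1220 = 6.70, y* = 3090/1220 = 2.53.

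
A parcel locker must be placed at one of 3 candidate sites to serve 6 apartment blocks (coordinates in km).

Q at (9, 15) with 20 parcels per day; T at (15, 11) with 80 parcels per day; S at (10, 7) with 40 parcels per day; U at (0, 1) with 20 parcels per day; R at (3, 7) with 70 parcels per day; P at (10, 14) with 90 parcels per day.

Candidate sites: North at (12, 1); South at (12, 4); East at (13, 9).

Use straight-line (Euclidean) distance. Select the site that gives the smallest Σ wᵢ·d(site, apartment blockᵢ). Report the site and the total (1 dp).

Total weighted distance at each candidate:
  North (12, 1): total = 3555.5
  South (12, 4): total = 2810.8
  East (13, 9): total = 2058.7
Minimum is at East with total 2058.7 km.

East, total 2058.7 km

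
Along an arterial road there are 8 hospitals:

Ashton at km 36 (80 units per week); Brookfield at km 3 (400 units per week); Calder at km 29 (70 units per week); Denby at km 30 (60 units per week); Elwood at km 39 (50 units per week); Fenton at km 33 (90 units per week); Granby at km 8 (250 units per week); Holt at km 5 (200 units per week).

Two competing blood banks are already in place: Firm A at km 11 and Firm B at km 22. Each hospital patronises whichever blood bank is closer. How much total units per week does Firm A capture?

The indifferent point is the midpoint (11+22)/2 = 16.5; hospitals left of it (closer to Firm A at 11) go to Firm A, those right go to Firm B.
  Brookfield at 3 (w=400) → Firm A
  Holt at 5 (w=200) → Firm A
  Granby at 8 (w=250) → Firm A
  Calder at 29 (w=70) → Firm B
  Denby at 30 (w=60) → Firm B
  Fenton at 33 (w=90) → Firm B
  Ashton at 36 (w=80) → Firm B
  Elwood at 39 (w=50) → Firm B
Firm A captures 850; Firm B captures 350.

850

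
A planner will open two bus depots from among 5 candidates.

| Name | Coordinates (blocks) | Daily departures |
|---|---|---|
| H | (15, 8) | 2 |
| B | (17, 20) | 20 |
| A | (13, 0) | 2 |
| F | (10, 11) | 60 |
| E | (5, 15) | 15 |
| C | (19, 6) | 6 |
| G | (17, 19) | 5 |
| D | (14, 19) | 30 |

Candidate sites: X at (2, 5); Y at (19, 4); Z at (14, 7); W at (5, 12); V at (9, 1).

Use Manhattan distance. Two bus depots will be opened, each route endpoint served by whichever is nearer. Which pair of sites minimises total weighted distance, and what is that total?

{Z, W}, total 1216

Evaluate every pair (each demand assigned to the nearer of the two):
  {Z, W}: total = 1216
  {Y, W}: total = 1378
  {X, Z}: total = 1486
  {W, V}: total = 1506
  {Y, Z}: total = 1522
  {Z, V}: total = 1540
  {X, W}: total = 1548
  {Y, V}: total = 2013
  {X, Y}: total = 2128
  {X, V}: total = 2341
Best pair: {Z, W} with total 1216.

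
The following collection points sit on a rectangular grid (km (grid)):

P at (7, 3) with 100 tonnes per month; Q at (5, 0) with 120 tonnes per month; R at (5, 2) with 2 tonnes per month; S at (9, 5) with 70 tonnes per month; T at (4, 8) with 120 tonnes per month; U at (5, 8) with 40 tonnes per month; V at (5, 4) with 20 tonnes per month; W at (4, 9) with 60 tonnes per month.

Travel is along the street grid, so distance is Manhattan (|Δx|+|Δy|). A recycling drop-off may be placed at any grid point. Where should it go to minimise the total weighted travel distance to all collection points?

(5, 5)

Manhattan distance separates: Σwᵢ(|x−xᵢ|+|y−yᵢ|) = Σwᵢ|x−xᵢ| + Σwᵢ|y−yᵢ|, so x and y are optimised independently as 1-D weighted medians.
Total weight W = 532; half = 266.
x-coordinate, sorted with cumulative weight:
  x=4 (T, w=120) cum 120
  x=4 (W, w=60) cum 180
  x=5 (Q, w=120) cum 300  ← median
  x=5 (R, w=2) cum 302
  x=5 (U, w=40) cum 342
  x=5 (V, w=20) cum 362
  x=7 (P, w=100) cum 462
  x=9 (S, w=70) cum 532
⇒ x* = 5
y-coordinate, sorted with cumulative weight:
  y=0 (Q, w=120) cum 120
  y=2 (R, w=2) cum 122
  y=3 (P, w=100) cum 222
  y=4 (V, w=20) cum 242
  y=5 (S, w=70) cum 312  ← median
  y=8 (T, w=120) cum 432
  y=8 (U, w=40) cum 472
  y=9 (W, w=60) cum 532
⇒ y* = 5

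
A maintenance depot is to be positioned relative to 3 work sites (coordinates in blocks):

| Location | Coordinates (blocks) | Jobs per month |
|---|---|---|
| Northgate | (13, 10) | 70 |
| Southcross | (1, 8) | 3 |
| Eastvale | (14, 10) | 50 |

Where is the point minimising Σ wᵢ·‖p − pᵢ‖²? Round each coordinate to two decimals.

(13.11, 9.95)

The minimiser of Σwᵢ‖p−pᵢ‖² is the weighted centroid p* = (Σwᵢpᵢ)/(Σwᵢ).
Σwᵢ = 123.
Σwᵢxᵢ = 70·13 + 3·1 + 50·14 = 1613.
Σwᵢyᵢ = 70·10 + 3·8 + 50·10 = 1224.
x* = 1613/123 = 13.11, y* = 1224/123 = 9.95.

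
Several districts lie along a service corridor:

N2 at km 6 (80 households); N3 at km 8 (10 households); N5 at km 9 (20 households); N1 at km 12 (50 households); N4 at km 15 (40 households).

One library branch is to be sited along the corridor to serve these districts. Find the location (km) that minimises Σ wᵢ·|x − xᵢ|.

For a sum of weighted absolute distances on a line, the optimum is the weighted median (not the mean). Total weight W = 200; half-weight = 100.
Sort by position and accumulate weight:
  km 6 (N2, w=80) → cum 80
  km 8 (N3, w=10) → cum 90
  km 9 (N5, w=20) → cum 110  ≥ 100 → median here
  km 12 (N1, w=50) → cum 160
  km 15 (N4, w=40) → cum 200
Optimal location: km 9.

x = 9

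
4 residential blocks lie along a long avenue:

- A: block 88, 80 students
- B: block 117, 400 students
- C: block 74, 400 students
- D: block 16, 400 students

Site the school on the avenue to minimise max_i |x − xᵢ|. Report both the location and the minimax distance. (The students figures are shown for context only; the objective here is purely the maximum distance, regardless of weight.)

The 1-center on a line is the midpoint of the two extreme points: leftmost at 16, rightmost at 117.
Optimal location = (16 + 117)/2 = 66.5; maximum distance = (117 − 16)/2 = 50.5.

location 66.5, max distance 50.5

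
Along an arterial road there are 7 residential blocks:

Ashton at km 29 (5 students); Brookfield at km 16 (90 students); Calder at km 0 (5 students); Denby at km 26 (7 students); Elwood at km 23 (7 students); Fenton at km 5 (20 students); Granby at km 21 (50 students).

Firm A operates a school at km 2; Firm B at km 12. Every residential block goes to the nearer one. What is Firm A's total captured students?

25

The indifferent point is the midpoint (2+12)/2 = 7; residential blocks left of it (closer to Firm A at 2) go to Firm A, those right go to Firm B.
  Calder at 0 (w=5) → Firm A
  Fenton at 5 (w=20) → Firm A
  Brookfield at 16 (w=90) → Firm B
  Granby at 21 (w=50) → Firm B
  Elwood at 23 (w=7) → Firm B
  Denby at 26 (w=7) → Firm B
  Ashton at 29 (w=5) → Firm B
Firm A captures 25; Firm B captures 159.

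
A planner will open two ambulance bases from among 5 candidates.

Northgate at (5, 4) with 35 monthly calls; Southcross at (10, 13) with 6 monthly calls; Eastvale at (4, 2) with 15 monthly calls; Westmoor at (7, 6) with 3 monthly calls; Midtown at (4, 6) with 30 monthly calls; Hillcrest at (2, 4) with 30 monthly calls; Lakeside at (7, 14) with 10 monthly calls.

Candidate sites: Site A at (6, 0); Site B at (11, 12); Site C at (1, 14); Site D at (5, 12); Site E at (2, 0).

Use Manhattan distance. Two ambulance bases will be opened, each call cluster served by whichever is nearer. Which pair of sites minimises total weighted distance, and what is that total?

Evaluate every pair (each demand assigned to the nearer of the two):
  {Site D, Site E}: total = 735
  {Site B, Site E}: total = 767
  {Site A, Site D}: total = 782
  {Site A, Site B}: total = 808
  {Site C, Site E}: total = 818
  {Site A, Site C}: total = 856
  {Site A, Site E}: total = 868
  {Site B, Site D}: total = 1061
  {Site C, Site D}: total = 1085
  {Site B, Site C}: total = 1477
Best pair: {Site D, Site E} with total 735.

{Site D, Site E}, total 735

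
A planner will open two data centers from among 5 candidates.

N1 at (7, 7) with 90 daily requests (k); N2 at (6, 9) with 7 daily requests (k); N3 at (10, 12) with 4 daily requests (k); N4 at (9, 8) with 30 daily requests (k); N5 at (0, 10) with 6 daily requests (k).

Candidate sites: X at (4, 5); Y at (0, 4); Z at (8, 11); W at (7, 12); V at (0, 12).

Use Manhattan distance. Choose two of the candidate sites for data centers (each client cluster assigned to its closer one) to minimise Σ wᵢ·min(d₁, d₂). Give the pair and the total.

Evaluate every pair (each demand assigned to the nearer of the two):
  {Z, V}: total = 622
  {Y, Z}: total = 646
  {X, Z}: total = 664
  {Z, W}: total = 664
  {W, V}: total = 682
  {Y, W}: total = 706
  {X, W}: total = 724
  {X, V}: total = 784
  {X, Y}: total = 820
  {Y, V}: total = 1405
Best pair: {Z, V} with total 622.

{Z, V}, total 622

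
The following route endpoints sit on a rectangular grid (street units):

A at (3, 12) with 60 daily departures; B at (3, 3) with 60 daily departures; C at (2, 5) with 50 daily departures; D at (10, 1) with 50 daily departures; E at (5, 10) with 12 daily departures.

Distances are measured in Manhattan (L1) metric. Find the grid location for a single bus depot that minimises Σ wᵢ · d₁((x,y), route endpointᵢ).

(3, 5)

Manhattan distance separates: Σwᵢ(|x−xᵢ|+|y−yᵢ|) = Σwᵢ|x−xᵢ| + Σwᵢ|y−yᵢ|, so x and y are optimised independently as 1-D weighted medians.
Total weight W = 232; half = 116.
x-coordinate, sorted with cumulative weight:
  x=2 (C, w=50) cum 50
  x=3 (A, w=60) cum 110
  x=3 (B, w=60) cum 170  ← median
  x=5 (E, w=12) cum 182
  x=10 (D, w=50) cum 232
⇒ x* = 3
y-coordinate, sorted with cumulative weight:
  y=1 (D, w=50) cum 50
  y=3 (B, w=60) cum 110
  y=5 (C, w=50) cum 160  ← median
  y=10 (E, w=12) cum 172
  y=12 (A, w=60) cum 232
⇒ y* = 5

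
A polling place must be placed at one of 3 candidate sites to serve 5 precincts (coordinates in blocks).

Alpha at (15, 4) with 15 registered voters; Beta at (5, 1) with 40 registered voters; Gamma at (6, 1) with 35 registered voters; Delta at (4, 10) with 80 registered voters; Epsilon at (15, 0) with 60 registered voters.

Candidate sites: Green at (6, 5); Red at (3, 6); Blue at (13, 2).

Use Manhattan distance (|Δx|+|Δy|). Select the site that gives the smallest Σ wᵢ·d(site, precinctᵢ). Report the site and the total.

Total weighted distance at each candidate:
  Green (6, 5): total = 1890
  Red (3, 6): total = 2250
  Blue (13, 2): total = 2300
Minimum is at Green with total 1890 blocks.

Green, total 1890 blocks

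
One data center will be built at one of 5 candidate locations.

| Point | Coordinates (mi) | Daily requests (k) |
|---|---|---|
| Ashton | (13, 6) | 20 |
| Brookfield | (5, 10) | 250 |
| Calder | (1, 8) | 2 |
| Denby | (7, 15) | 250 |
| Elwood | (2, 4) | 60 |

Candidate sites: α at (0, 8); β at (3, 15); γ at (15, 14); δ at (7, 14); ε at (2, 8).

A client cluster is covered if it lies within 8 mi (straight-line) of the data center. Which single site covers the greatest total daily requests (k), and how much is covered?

β, covering 502

Coverage radius r = 8 mi; a point is covered iff (Δx)²+(Δy)² ≤ 8² = 64.
  α (0, 8): covers {Brookfield, Calder, Elwood} → 312
  β (3, 15): covers {Brookfield, Calder, Denby} → 502
  γ (15, 14): covers {none} → 0
  δ (7, 14): covers {Brookfield, Denby} → 500
  ε (2, 8): covers {Brookfield, Calder, Elwood} → 312
Maximum coverage at β: 502 daily requests (k).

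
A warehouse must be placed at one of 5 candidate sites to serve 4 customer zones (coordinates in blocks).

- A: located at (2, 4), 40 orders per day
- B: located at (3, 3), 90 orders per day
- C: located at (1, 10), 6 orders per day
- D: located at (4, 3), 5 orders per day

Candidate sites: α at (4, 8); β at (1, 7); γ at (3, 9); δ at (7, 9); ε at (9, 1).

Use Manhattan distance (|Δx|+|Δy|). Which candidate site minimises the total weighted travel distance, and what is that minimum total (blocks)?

Total weighted distance at each candidate:
  α (4, 8): total = 835
  β (1, 7): total = 753
  γ (3, 9): total = 833
  δ (7, 9): total = 1387
  ε (9, 1): total = 1257
Minimum is at β with total 753 blocks.

β, total 753 blocks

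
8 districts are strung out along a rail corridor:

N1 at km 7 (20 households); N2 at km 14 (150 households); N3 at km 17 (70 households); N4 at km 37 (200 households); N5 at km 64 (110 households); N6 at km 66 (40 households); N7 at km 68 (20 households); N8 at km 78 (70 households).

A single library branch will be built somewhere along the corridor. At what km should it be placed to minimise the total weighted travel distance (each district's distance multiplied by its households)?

For a sum of weighted absolute distances on a line, the optimum is the weighted median (not the mean). Total weight W = 680; half-weight = 340.
Sort by position and accumulate weight:
  km 7 (N1, w=20) → cum 20
  km 14 (N2, w=150) → cum 170
  km 17 (N3, w=70) → cum 240
  km 37 (N4, w=200) → cum 440  ≥ 340 → median here
  km 64 (N5, w=110) → cum 550
  km 66 (N6, w=40) → cum 590
  km 68 (N7, w=20) → cum 610
  km 78 (N8, w=70) → cum 680
Optimal location: km 37.

x = 37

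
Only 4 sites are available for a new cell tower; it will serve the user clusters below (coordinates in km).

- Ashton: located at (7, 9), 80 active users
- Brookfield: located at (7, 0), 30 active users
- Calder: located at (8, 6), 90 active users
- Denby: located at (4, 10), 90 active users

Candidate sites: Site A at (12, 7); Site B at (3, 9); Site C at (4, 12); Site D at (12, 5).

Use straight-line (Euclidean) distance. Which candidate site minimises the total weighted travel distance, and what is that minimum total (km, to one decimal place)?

Total weighted distance at each candidate:
  Site A (12, 7): total = 1828.9
  Site B (3, 9): total = 1267.5
  Site C (4, 12): total = 1539.5
  Site D (12, 5): total = 1944.5
Minimum is at Site B with total 1267.5 km.

Site B, total 1267.5 km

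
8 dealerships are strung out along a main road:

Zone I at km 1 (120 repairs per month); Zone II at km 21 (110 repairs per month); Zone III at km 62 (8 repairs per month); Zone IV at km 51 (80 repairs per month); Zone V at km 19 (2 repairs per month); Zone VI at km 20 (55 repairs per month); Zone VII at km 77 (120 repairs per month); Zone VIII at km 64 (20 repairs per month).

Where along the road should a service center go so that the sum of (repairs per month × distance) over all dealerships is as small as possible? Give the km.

For a sum of weighted absolute distances on a line, the optimum is the weighted median (not the mean). Total weight W = 515; half-weight = 257.5.
Sort by position and accumulate weight:
  km 1 (Zone I, w=120) → cum 120
  km 19 (Zone V, w=2) → cum 122
  km 20 (Zone VI, w=55) → cum 177
  km 21 (Zone II, w=110) → cum 287  ≥ 257.5 → median here
  km 51 (Zone IV, w=80) → cum 367
  km 62 (Zone III, w=8) → cum 375
  km 64 (Zone VIII, w=20) → cum 395
  km 77 (Zone VII, w=120) → cum 515
Optimal location: km 21.

x = 21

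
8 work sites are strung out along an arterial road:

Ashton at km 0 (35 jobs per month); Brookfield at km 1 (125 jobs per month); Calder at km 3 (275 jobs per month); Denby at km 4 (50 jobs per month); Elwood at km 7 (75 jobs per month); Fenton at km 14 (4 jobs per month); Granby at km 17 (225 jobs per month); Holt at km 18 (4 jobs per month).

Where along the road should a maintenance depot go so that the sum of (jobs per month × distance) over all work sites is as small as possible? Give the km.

For a sum of weighted absolute distances on a line, the optimum is the weighted median (not the mean). Total weight W = 793; half-weight = 396.5.
Sort by position and accumulate weight:
  km 0 (Ashton, w=35) → cum 35
  km 1 (Brookfield, w=125) → cum 160
  km 3 (Calder, w=275) → cum 435  ≥ 396.5 → median here
  km 4 (Denby, w=50) → cum 485
  km 7 (Elwood, w=75) → cum 560
  km 14 (Fenton, w=4) → cum 564
  km 17 (Granby, w=225) → cum 789
  km 18 (Holt, w=4) → cum 793
Optimal location: km 3.

x = 3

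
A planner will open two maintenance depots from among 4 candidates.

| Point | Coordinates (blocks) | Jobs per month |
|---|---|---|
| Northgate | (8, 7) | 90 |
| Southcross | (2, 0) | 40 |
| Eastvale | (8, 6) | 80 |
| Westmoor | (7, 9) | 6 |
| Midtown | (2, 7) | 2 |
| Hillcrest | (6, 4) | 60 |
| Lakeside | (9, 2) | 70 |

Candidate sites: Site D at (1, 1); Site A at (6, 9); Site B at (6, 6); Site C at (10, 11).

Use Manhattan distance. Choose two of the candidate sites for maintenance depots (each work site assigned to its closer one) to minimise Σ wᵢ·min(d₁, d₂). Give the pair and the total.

{Site D, Site B}, total 1154

Evaluate every pair (each demand assigned to the nearer of the two):
  {Site D, Site B}: total = 1154
  {Site A, Site B}: total = 1456
  {Site B, Site C}: total = 1474
  {Site D, Site A}: total = 1788
  {Site A, Site C}: total = 2298
  {Site D, Site C}: total = 2334
Best pair: {Site D, Site B} with total 1154.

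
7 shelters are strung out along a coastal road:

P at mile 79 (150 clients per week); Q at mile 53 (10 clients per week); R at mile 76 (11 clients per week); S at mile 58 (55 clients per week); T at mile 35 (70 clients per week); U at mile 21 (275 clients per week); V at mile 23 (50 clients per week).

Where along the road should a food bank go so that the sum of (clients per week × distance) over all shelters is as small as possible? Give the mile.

For a sum of weighted absolute distances on a line, the optimum is the weighted median (not the mean). Total weight W = 621; half-weight = 310.5.
Sort by position and accumulate weight:
  mile 21 (U, w=275) → cum 275
  mile 23 (V, w=50) → cum 325  ≥ 310.5 → median here
  mile 35 (T, w=70) → cum 395
  mile 53 (Q, w=10) → cum 405
  mile 58 (S, w=55) → cum 460
  mile 76 (R, w=11) → cum 471
  mile 79 (P, w=150) → cum 621
Optimal location: mile 23.

x = 23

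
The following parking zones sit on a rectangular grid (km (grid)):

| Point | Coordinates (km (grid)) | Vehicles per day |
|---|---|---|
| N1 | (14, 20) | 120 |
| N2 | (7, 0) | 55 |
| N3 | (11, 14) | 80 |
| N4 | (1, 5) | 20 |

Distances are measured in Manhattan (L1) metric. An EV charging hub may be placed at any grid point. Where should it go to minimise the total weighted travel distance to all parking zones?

Manhattan distance separates: Σwᵢ(|x−xᵢ|+|y−yᵢ|) = Σwᵢ|x−xᵢ| + Σwᵢ|y−yᵢ|, so x and y are optimised independently as 1-D weighted medians.
Total weight W = 275; half = 137.5.
x-coordinate, sorted with cumulative weight:
  x=1 (N4, w=20) cum 20
  x=7 (N2, w=55) cum 75
  x=11 (N3, w=80) cum 155  ← median
  x=14 (N1, w=120) cum 275
⇒ x* = 11
y-coordinate, sorted with cumulative weight:
  y=0 (N2, w=55) cum 55
  y=5 (N4, w=20) cum 75
  y=14 (N3, w=80) cum 155  ← median
  y=20 (N1, w=120) cum 275
⇒ y* = 14

(11, 14)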